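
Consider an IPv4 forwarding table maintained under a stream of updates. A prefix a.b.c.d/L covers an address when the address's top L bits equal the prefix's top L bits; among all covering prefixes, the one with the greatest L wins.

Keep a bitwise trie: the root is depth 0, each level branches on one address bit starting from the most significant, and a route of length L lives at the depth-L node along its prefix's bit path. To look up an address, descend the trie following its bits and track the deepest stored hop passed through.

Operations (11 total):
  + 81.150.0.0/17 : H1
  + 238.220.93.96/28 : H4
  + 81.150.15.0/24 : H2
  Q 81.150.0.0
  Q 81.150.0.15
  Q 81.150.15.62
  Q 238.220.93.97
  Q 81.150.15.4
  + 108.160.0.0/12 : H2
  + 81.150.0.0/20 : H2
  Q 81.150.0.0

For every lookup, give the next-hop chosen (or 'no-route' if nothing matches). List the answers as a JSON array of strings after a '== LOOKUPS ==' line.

Apply in order:
  + 81.150.0.0/17 (H1) depth=17
  + 238.220.93.96/28 (H4) depth=28
  + 81.150.15.0/24 (H2) depth=24
  lookup 81.150.0.0: bits 01010001100101100000 walk d0:-→d1:-→d2:-→d3:-→d4:-→d5:-→d6:-→d7:-→d8:-→d9:-→d10:-→d11:-→d12:-→d13:-→d14:-→d15:-→d16:-→d17:H1→d18:-→d19:-→d20:- -> H1
  lookup 81.150.0.15: bits 01010001100101100000 walk d0:-→d1:-→d2:-→d3:-→d4:-→d5:-→d6:-→d7:-→d8:-→d9:-→d10:-→d11:-→d12:-→d13:-→d14:-→d15:-→d16:-→d17:H1→d18:-→d19:-→d20:- -> H1
  lookup 81.150.15.62: bits 010100011001011000001111 walk d0:-→d1:-→d2:-→d3:-→d4:-→d5:-→d6:-→d7:-→d8:-→d9:-→d10:-→d11:-→d12:-→d13:-→d14:-→d15:-→d16:-→d17:H1→d18:-→d19:-→d20:-→d21:-→d22:-→d23:-→d24:H2 -> H2
  lookup 238.220.93.97: bits 1110111011011100010111010110 walk d0:-→d1:-→d2:-→d3:-→d4:-→d5:-→d6:-→d7:-→d8:-→d9:-→d10:-→d11:-→d12:-→d13:-→d14:-→d15:-→d16:-→d17:-→d18:-→d19:-→d20:-→d21:-→d22:-→d23:-→d24:-→d25:-→d26:-→d27:-→d28:H4 -> H4
  lookup 81.150.15.4: bits 010100011001011000001111 walk d0:-→d1:-→d2:-→d3:-→d4:-→d5:-→d6:-→d7:-→d8:-→d9:-→d10:-→d11:-→d12:-→d13:-→d14:-→d15:-→d16:-→d17:H1→d18:-→d19:-→d20:-→d21:-→d22:-→d23:-→d24:H2 -> H2
  + 108.160.0.0/12 (H2) depth=12
  + 81.150.0.0/20 (H2) depth=20
  lookup 81.150.0.0: bits 01010001100101100000 walk d0:-→d1:-→d2:-→d3:-→d4:-→d5:-→d6:-→d7:-→d8:-→d9:-→d10:-→d11:-→d12:-→d13:-→d14:-→d15:-→d16:-→d17:H1→d18:-→d19:-→d20:H2 -> H2

== LOOKUPS ==
["H1","H1","H2","H4","H2","H2"]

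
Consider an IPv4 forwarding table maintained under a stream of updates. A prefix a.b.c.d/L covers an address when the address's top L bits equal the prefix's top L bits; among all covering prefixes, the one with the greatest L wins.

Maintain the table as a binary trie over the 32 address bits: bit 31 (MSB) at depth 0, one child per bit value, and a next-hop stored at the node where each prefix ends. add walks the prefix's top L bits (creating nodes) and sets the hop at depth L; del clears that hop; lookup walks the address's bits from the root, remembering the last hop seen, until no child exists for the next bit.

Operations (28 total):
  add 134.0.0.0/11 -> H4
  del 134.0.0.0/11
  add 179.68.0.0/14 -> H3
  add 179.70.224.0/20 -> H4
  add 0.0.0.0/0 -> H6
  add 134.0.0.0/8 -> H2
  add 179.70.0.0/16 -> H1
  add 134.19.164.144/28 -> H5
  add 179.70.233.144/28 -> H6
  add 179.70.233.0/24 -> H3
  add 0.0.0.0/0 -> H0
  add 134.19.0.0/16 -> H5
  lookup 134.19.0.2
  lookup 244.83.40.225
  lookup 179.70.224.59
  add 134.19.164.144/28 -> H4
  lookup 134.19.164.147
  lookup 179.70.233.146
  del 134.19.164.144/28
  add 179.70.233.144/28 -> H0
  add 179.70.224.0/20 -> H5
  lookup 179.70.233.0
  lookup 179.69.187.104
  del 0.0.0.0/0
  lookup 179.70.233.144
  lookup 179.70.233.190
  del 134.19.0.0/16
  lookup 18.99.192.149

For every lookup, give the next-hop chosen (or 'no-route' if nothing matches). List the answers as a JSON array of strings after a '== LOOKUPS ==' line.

Apply in order:
  add 134.0.0.0/11 -> H4 at depth 11
  del 134.0.0.0/11 (clear depth 11)
  add 179.68.0.0/14 -> H3 at depth 14
  add 179.70.224.0/20 -> H4 at depth 20
  add 0.0.0.0/0 -> H6 at depth 0
  add 134.0.0.0/8 -> H2 at depth 8
  add 179.70.0.0/16 -> H1 at depth 16
  add 134.19.164.144/28 -> H5 at depth 28
  add 179.70.233.144/28 -> H6 at depth 28
  add 179.70.233.0/24 -> H3 at depth 24
  add 0.0.0.0/0 -> H0 at depth 0
  add 134.19.0.0/16 -> H5 at depth 16
  lookup 134.19.0.2: bits 1000011000010011 walk d0:H0→d1:-→d2:-→d3:-→d4:-→d5:-→d6:-→d7:-→d8:H2→d9:-→d10:-→d11:-→d12:-→d13:-→d14:-→d15:-→d16:H5 -> H5
  lookup 244.83.40.225: bits 1 walk d0:H0→d1:- -> H0
  lookup 179.70.224.59: bits 10110011010001101110 walk d0:H0→d1:-→d2:-→d3:-→d4:-→d5:-→d6:-→d7:-→d8:-→d9:-→d10:-→d11:-→d12:-→d13:-→d14:H3→d15:-→d16:H1→d17:-→d18:-→d19:-→d20:H4 -> H4
  add 134.19.164.144/28 -> H4 at depth 28
  lookup 134.19.164.147: bits 1000011000010011101001001001 walk d0:H0→d1:-→d2:-→d3:-→d4:-→d5:-→d6:-→d7:-→d8:H2→d9:-→d10:-→d11:-→d12:-→d13:-→d14:-→d15:-→d16:H5→d17:-→d18:-→d19:-→d20:-→d21:-→d22:-→d23:-→d24:-→d25:-→d26:-→d27:-→d28:H4 -> H4
  lookup 179.70.233.146: bits 1011001101000110111010011001 walk d0:H0→d1:-→d2:-→d3:-→d4:-→d5:-→d6:-→d7:-→d8:-→d9:-→d10:-→d11:-→d12:-→d13:-→d14:H3→d15:-→d16:H1→d17:-→d18:-→d19:-→d20:H4→d21:-→d22:-→d23:-→d24:H3→d25:-→d26:-→d27:-→d28:H6 -> H6
  del 134.19.164.144/28 (clear depth 28)
  add 179.70.233.144/28 -> H0 at depth 28
  add 179.70.224.0/20 -> H5 at depth 20
  lookup 179.70.233.0: bits 101100110100011011101001 walk d0:H0→d1:-→d2:-→d3:-→d4:-→d5:-→d6:-→d7:-→d8:-→d9:-→d10:-→d11:-→d12:-→d13:-→d14:H3→d15:-→d16:H1→d17:-→d18:-→d19:-→d20:H5→d21:-→d22:-→d23:-→d24:H3 -> H3
  lookup 179.69.187.104: bits 10110011010001 walk d0:H0→d1:-→d2:-→d3:-→d4:-→d5:-→d6:-→d7:-→d8:-→d9:-→d10:-→d11:-→d12:-→d13:-→d14:H3 -> H3
  del 0.0.0.0/0 (clear depth 0)
  lookup 179.70.233.144: bits 1011001101000110111010011001 walk d0:-→d1:-→d2:-→d3:-→d4:-→d5:-→d6:-→d7:-→d8:-→d9:-→d10:-→d11:-→d12:-→d13:-→d14:H3→d15:-→d16:H1→d17:-→d18:-→d19:-→d20:H5→d21:-→d22:-→d23:-→d24:H3→d25:-→d26:-→d27:-→d28:H0 -> H0
  lookup 179.70.233.190: bits 10110011010001101110100110 walk d0:-→d1:-→d2:-→d3:-→d4:-→d5:-→d6:-→d7:-→d8:-→d9:-→d10:-→d11:-→d12:-→d13:-→d14:H3→d15:-→d16:H1→d17:-→d18:-→d19:-→d20:H5→d21:-→d22:-→d23:-→d24:H3→d25:-→d26:- -> H3
  del 134.19.0.0/16 (clear depth 16)
  lookup 18.99.192.149: bits ε walk d0:- -> no-route

== LOOKUPS ==
["H5","H0","H4","H4","H6","H3","H3","H0","H3","no-route"]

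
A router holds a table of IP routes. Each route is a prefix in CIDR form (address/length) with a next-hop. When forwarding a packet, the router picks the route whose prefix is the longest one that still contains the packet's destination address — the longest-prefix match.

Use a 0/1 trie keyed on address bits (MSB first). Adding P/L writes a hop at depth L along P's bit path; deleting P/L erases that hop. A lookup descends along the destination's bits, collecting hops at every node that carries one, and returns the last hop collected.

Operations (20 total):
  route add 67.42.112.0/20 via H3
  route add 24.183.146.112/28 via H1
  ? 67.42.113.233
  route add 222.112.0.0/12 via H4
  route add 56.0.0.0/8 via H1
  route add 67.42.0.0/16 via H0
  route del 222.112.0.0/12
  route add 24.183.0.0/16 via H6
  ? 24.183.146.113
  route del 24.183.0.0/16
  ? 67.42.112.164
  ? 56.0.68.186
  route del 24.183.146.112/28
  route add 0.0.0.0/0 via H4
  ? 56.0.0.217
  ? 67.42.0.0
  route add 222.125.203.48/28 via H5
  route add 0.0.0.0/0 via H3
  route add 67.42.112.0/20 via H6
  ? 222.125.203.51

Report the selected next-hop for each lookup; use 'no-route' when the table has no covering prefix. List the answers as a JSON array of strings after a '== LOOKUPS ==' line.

Trace:
  add 67.42.112.0/20 -> H3 at depth 20
  add 24.183.146.112/28 -> H1 at depth 28
  Q 67.42.113.233: descend 01000011001010100111 ; hops seen [H3] ; pick H3
  add 222.112.0.0/12 -> H4 at depth 12
  add 56.0.0.0/8 -> H1 at depth 8
  add 67.42.0.0/16 -> H0 at depth 16
  - 222.112.0.0/12 clear@12
  add 24.183.0.0/16 -> H6 at depth 16
  Q 24.183.146.113: descend 0001100010110111100100100111 ; hops seen [H6,H1] ; pick H1
  - 24.183.0.0/16 clear@16
  Q 67.42.112.164: descend 01000011001010100111 ; hops seen [H0,H3] ; pick H3
  Q 56.0.68.186: descend 00111000 ; hops seen [H1] ; pick H1
  - 24.183.146.112/28 clear@28
  add 0.0.0.0/0 -> H4 at depth 0
  Q 56.0.0.217: descend 00111000 ; hops seen [H4,H1] ; pick H1
  Q 67.42.0.0: descend 01000011001010100 ; hops seen [H4,H0] ; pick H0
  add 222.125.203.48/28 -> H5 at depth 28
  add 0.0.0.0/0 -> H3 at depth 0
  add 67.42.112.0/20 -> H6 at depth 20
  Q 222.125.203.51: descend 1101111001111101110010110011 ; hops seen [H3,H5] ; pick H5

== LOOKUPS ==
["H3","H1","H3","H1","H1","H0","H5"]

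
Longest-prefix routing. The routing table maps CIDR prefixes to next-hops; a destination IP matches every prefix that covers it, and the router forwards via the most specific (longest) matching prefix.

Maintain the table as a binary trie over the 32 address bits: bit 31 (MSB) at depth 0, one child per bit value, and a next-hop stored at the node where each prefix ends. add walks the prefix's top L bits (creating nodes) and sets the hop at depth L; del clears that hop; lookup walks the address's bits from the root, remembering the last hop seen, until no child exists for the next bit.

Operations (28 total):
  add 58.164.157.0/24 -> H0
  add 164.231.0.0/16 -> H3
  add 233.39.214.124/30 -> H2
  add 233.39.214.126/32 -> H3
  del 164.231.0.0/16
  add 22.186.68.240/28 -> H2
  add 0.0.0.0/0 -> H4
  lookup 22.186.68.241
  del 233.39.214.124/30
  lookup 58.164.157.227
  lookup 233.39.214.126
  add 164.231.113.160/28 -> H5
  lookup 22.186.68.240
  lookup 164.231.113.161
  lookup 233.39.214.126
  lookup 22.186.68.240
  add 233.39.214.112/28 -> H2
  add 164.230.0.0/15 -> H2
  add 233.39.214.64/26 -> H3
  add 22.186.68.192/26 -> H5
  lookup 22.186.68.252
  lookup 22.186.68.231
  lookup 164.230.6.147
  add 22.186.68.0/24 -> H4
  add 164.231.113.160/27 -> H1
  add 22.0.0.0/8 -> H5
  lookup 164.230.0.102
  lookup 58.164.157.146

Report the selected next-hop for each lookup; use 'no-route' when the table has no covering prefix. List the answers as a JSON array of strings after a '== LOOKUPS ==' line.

Process each operation:
  add 58.164.157.0/24 -> H0 at depth 24
  add 164.231.0.0/16 -> H3 at depth 16
  add 233.39.214.124/30 -> H2 at depth 30
  add 233.39.214.126/32 -> H3 at depth 32
  - 164.231.0.0/16 clear@16
  add 22.186.68.240/28 -> H2 at depth 28
  add 0.0.0.0/0 -> H4 at depth 0
  Q 22.186.68.241: descend 0001011010111010010001001111 ; hops seen [H4,H2] ; pick H2
  - 233.39.214.124/30 clear@30
  Q 58.164.157.227: descend 001110101010010010011101 ; hops seen [H4,H0] ; pick H0
  Q 233.39.214.126: descend 11101001001001111101011001111110 ; hops seen [H4,H3] ; pick H3
  add 164.231.113.160/28 -> H5 at depth 28
  Q 22.186.68.240: descend 0001011010111010010001001111 ; hops seen [H4,H2] ; pick H2
  Q 164.231.113.161: descend 1010010011100111011100011010 ; hops seen [H4,H5] ; pick H5
  Q 233.39.214.126: descend 11101001001001111101011001111110 ; hops seen [H4,H3] ; pick H3
  Q 22.186.68.240: descend 0001011010111010010001001111 ; hops seen [H4,H2] ; pick H2
  add 233.39.214.112/28 -> H2 at depth 28
  add 164.230.0.0/15 -> H2 at depth 15
  add 233.39.214.64/26 -> H3 at depth 26
  add 22.186.68.192/26 -> H5 at depth 26
  Q 22.186.68.252: descend 0001011010111010010001001111 ; hops seen [H4,H5,H2] ; pick H2
  Q 22.186.68.231: descend 000101101011101001000100111 ; hops seen [H4,H5] ; pick H5
  Q 164.230.6.147: descend 101001001110011 ; hops seen [H4,H2] ; pick H2
  add 22.186.68.0/24 -> H4 at depth 24
  add 164.231.113.160/27 -> H1 at depth 27
  add 22.0.0.0/8 -> H5 at depth 8
  Q 164.230.0.102: descend 101001001110011 ; hops seen [H4,H2] ; pick H2
  Q 58.164.157.146: descend 001110101010010010011101 ; hops seen [H4,H0] ; pick H0

== LOOKUPS ==
["H2","H0","H3","H2","H5","H3","H2","H2","H5","H2","H2","H0"]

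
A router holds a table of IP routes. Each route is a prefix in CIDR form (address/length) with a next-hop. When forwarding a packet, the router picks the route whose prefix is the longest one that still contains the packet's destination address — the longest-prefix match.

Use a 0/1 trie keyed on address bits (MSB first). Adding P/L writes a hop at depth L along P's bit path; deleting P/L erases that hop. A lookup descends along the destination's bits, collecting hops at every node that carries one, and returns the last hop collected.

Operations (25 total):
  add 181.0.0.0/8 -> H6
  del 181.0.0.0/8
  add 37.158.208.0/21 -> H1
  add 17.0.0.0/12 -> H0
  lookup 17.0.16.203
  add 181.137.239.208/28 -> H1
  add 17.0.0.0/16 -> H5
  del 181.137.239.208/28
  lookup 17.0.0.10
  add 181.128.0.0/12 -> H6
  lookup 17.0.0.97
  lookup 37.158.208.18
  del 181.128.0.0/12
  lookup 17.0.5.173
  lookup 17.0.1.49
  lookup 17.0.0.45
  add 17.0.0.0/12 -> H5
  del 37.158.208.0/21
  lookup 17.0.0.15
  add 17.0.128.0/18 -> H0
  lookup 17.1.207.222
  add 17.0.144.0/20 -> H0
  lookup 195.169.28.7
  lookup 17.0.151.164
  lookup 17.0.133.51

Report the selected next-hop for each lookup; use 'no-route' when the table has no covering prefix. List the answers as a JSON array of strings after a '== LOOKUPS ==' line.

Apply in order:
  + 181.0.0.0/8 (H6) depth=8
  del 181.0.0.0/8 (clear depth 8)
  + 37.158.208.0/21 (H1) depth=21
  + 17.0.0.0/12 (H0) depth=12
  ? 17.0.16.203  path d0:-→d1:-→d2:-→d3:-→d4:-→d5:-→d6:-→d7:-→d8:-→d9:-→d10:-→d11:-→d12:H0  best=H0
  + 181.137.239.208/28 (H1) depth=28
  + 17.0.0.0/16 (H5) depth=16
  del 181.137.239.208/28 (clear depth 28)
  ? 17.0.0.10  path d0:-→d1:-→d2:-→d3:-→d4:-→d5:-→d6:-→d7:-→d8:-→d9:-→d10:-→d11:-→d12:H0→d13:-→d14:-→d15:-→d16:H5  best=H5
  + 181.128.0.0/12 (H6) depth=12
  ? 17.0.0.97  path d0:-→d1:-→d2:-→d3:-→d4:-→d5:-→d6:-→d7:-→d8:-→d9:-→d10:-→d11:-→d12:H0→d13:-→d14:-→d15:-→d16:H5  best=H5
  ? 37.158.208.18  path d0:-→d1:-→d2:-→d3:-→d4:-→d5:-→d6:-→d7:-→d8:-→d9:-→d10:-→d11:-→d12:-→d13:-→d14:-→d15:-→d16:-→d17:-→d18:-→d19:-→d20:-→d21:H1  best=H1
  del 181.128.0.0/12 (clear depth 12)
  ? 17.0.5.173  path d0:-→d1:-→d2:-→d3:-→d4:-→d5:-→d6:-→d7:-→d8:-→d9:-→d10:-→d11:-→d12:H0→d13:-→d14:-→d15:-→d16:H5  best=H5
  ? 17.0.1.49  path d0:-→d1:-→d2:-→d3:-→d4:-→d5:-→d6:-→d7:-→d8:-→d9:-→d10:-→d11:-→d12:H0→d13:-→d14:-→d15:-→d16:H5  best=H5
  ? 17.0.0.45  path d0:-→d1:-→d2:-→d3:-→d4:-→d5:-→d6:-→d7:-→d8:-→d9:-→d10:-→d11:-→d12:H0→d13:-→d14:-→d15:-→d16:H5  best=H5
  + 17.0.0.0/12 (H5) depth=12
  del 37.158.208.0/21 (clear depth 21)
  ? 17.0.0.15  path d0:-→d1:-→d2:-→d3:-→d4:-→d5:-→d6:-→d7:-→d8:-→d9:-→d10:-→d11:-→d12:H5→d13:-→d14:-→d15:-→d16:H5  best=H5
  + 17.0.128.0/18 (H0) depth=18
  ? 17.1.207.222  path d0:-→d1:-→d2:-→d3:-→d4:-→d5:-→d6:-→d7:-→d8:-→d9:-→d10:-→d11:-→d12:H5→d13:-→d14:-→d15:-  best=H5
  + 17.0.144.0/20 (H0) depth=20
  ? 195.169.28.7  path d0:-→d1:-  best=no-route
  ? 17.0.151.164  path d0:-→d1:-→d2:-→d3:-→d4:-→d5:-→d6:-→d7:-→d8:-→d9:-→d10:-→d11:-→d12:H5→d13:-→d14:-→d15:-→d16:H5→d17:-→d18:H0→d19:-→d20:H0  best=H0
  ? 17.0.133.51  path d0:-→d1:-→d2:-→d3:-→d4:-→d5:-→d6:-→d7:-→d8:-→d9:-→d10:-→d11:-→d12:H5→d13:-→d14:-→d15:-→d16:H5→d17:-→d18:H0→d19:-  best=H0

== LOOKUPS ==
["H0","H5","H5","H1","H5","H5","H5","H5","H5","no-route","H0","H0"]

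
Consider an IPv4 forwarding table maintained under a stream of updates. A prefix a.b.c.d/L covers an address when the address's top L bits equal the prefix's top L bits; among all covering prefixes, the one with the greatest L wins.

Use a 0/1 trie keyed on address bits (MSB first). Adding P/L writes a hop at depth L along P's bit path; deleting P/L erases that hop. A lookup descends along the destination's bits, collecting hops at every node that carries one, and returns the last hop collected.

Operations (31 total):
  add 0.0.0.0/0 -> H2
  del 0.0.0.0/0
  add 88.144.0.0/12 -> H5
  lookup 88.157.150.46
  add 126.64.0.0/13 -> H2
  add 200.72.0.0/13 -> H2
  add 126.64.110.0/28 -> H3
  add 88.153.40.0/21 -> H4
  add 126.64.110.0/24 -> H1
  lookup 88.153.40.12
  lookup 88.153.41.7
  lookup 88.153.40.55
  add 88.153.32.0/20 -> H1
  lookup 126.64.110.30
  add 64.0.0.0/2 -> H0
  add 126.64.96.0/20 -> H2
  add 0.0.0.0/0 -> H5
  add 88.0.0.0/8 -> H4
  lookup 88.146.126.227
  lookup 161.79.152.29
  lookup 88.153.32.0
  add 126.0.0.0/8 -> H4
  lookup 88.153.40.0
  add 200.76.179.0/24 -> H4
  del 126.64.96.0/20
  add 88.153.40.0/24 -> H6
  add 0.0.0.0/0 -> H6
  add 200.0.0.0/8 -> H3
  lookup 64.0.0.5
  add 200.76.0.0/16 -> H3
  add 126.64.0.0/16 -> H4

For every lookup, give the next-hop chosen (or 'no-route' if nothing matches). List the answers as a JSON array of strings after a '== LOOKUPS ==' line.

Apply in order:
  add 0.0.0.0/0 -> H2 at depth 0
  del 0.0.0.0/0 (clear depth 0)
  add 88.144.0.0/12 -> H5 at depth 12
  lookup 88.157.150.46: bits 010110001001 walk d0:-→d1:-→d2:-→d3:-→d4:-→d5:-→d6:-→d7:-→d8:-→d9:-→d10:-→d11:-→d12:H5 -> H5
  add 126.64.0.0/13 -> H2 at depth 13
  add 200.72.0.0/13 -> H2 at depth 13
  add 126.64.110.0/28 -> H3 at depth 28
  add 88.153.40.0/21 -> H4 at depth 21
  add 126.64.110.0/24 -> H1 at depth 24
  lookup 88.153.40.12: bits 010110001001100100101 walk d0:-→d1:-→d2:-→d3:-→d4:-→d5:-→d6:-→d7:-→d8:-→d9:-→d10:-→d11:-→d12:H5→d13:-→d14:-→d15:-→d16:-→d17:-→d18:-→d19:-→d20:-→d21:H4 -> H4
  lookup 88.153.41.7: bits 010110001001100100101 walk d0:-→d1:-→d2:-→d3:-→d4:-→d5:-→d6:-→d7:-→d8:-→d9:-→d10:-→d11:-→d12:H5→d13:-→d14:-→d15:-→d16:-→d17:-→d18:-→d19:-→d20:-→d21:H4 -> H4
  lookup 88.153.40.55: bits 010110001001100100101 walk d0:-→d1:-→d2:-→d3:-→d4:-→d5:-→d6:-→d7:-→d8:-→d9:-→d10:-→d11:-→d12:H5→d13:-→d14:-→d15:-→d16:-→d17:-→d18:-→d19:-→d20:-→d21:H4 -> H4
  add 88.153.32.0/20 -> H1 at depth 20
  lookup 126.64.110.30: bits 011111100100000001101110000 walk d0:-→d1:-→d2:-→d3:-→d4:-→d5:-→d6:-→d7:-→d8:-→d9:-→d10:-→d11:-→d12:-→d13:H2→d14:-→d15:-→d16:-→d17:-→d18:-→d19:-→d20:-→d21:-→d22:-→d23:-→d24:H1→d25:-→d26:-→d27:- -> H1
  add 64.0.0.0/2 -> H0 at depth 2
  add 126.64.96.0/20 -> H2 at depth 20
  add 0.0.0.0/0 -> H5 at depth 0
  add 88.0.0.0/8 -> H4 at depth 8
  lookup 88.146.126.227: bits 010110001001 walk d0:H5→d1:-→d2:H0→d3:-→d4:-→d5:-→d6:-→d7:-→d8:H4→d9:-→d10:-→d11:-→d12:H5 -> H5
  lookup 161.79.152.29: bits 1 walk d0:H5→d1:- -> H5
  lookup 88.153.32.0: bits 01011000100110010010 walk d0:H5→d1:-→d2:H0→d3:-→d4:-→d5:-→d6:-→d7:-→d8:H4→d9:-→d10:-→d11:-→d12:H5→d13:-→d14:-→d15:-→d16:-→d17:-→d18:-→d19:-→d20:H1 -> H1
  add 126.0.0.0/8 -> H4 at depth 8
  lookup 88.153.40.0: bits 010110001001100100101 walk d0:H5→d1:-→d2:H0→d3:-→d4:-→d5:-→d6:-→d7:-→d8:H4→d9:-→d10:-→d11:-→d12:H5→d13:-→d14:-→d15:-→d16:-→d17:-→d18:-→d19:-→d20:H1→d21:H4 -> H4
  add 200.76.179.0/24 -> H4 at depth 24
  del 126.64.96.0/20 (clear depth 20)
  add 88.153.40.0/24 -> H6 at depth 24
  add 0.0.0.0/0 -> H6 at depth 0
  add 200.0.0.0/8 -> H3 at depth 8
  lookup 64.0.0.5: bits 010 walk d0:H6→d1:-→d2:H0→d3:- -> H0
  add 200.76.0.0/16 -> H3 at depth 16
  add 126.64.0.0/16 -> H4 at depth 16

== LOOKUPS ==
["H5","H4","H4","H4","H1","H5","H5","H1","H4","H0"]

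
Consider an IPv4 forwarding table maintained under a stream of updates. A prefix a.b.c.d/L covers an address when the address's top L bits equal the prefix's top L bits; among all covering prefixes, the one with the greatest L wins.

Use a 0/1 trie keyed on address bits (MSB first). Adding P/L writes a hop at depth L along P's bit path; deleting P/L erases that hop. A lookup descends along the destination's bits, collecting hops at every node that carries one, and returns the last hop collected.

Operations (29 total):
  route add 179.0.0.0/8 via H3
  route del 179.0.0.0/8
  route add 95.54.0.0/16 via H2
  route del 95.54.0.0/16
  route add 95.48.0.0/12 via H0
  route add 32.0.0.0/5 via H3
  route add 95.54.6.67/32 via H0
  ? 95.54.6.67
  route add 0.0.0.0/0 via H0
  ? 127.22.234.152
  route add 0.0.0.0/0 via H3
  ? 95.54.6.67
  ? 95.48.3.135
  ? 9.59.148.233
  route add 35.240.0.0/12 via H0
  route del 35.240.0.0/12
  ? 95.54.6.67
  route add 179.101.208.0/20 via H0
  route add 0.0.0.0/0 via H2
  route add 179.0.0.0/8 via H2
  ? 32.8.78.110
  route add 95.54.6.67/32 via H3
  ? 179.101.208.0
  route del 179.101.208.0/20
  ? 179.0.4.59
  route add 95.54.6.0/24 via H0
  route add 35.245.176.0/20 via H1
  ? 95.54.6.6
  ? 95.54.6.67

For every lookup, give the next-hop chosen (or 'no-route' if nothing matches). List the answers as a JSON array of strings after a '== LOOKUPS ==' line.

Process each operation:
  + 179.0.0.0/8 (H3) depth=8
  del 179.0.0.0/8 (clear depth 8)
  + 95.54.0.0/16 (H2) depth=16
  del 95.54.0.0/16 (clear depth 16)
  + 95.48.0.0/12 (H0) depth=12
  + 32.0.0.0/5 (H3) depth=5
  + 95.54.6.67/32 (H0) depth=32
  Q 95.54.6.67: descend 01011111001101100000011001000011 ; hops seen [H0,H0] ; pick H0
  + 0.0.0.0/0 (H0) depth=0
  Q 127.22.234.152: descend 01 ; hops seen [H0] ; pick H0
  + 0.0.0.0/0 (H3) depth=0
  Q 95.54.6.67: descend 01011111001101100000011001000011 ; hops seen [H3,H0,H0] ; pick H0
  Q 95.48.3.135: descend 0101111100110 ; hops seen [H3,H0] ; pick H0
  Q 9.59.148.233: descend 00 ; hops seen [H3] ; pick H3
  + 35.240.0.0/12 (H0) depth=12
  del 35.240.0.0/12 (clear depth 12)
  Q 95.54.6.67: descend 01011111001101100000011001000011 ; hops seen [H3,H0,H0] ; pick H0
  + 179.101.208.0/20 (H0) depth=20
  + 0.0.0.0/0 (H2) depth=0
  + 179.0.0.0/8 (H2) depth=8
  Q 32.8.78.110: descend 001000 ; hops seen [H2,H3] ; pick H3
  + 95.54.6.67/32 (H3) depth=32
  Q 179.101.208.0: descend 10110011011001011101 ; hops seen [H2,H2,H0] ; pick H0
  del 179.101.208.0/20 (clear depth 20)
  Q 179.0.4.59: descend 101100110 ; hops seen [H2,H2] ; pick H2
  + 95.54.6.0/24 (H0) depth=24
  + 35.245.176.0/20 (H1) depth=20
  Q 95.54.6.6: descend 0101111100110110000001100 ; hops seen [H2,H0,H0] ; pick H0
  Q 95.54.6.67: descend 01011111001101100000011001000011 ; hops seen [H2,H0,H0,H3] ; pick H3

== LOOKUPS ==
["H0","H0","H0","H0","H3","H0","H3","H0","H2","H0","H3"]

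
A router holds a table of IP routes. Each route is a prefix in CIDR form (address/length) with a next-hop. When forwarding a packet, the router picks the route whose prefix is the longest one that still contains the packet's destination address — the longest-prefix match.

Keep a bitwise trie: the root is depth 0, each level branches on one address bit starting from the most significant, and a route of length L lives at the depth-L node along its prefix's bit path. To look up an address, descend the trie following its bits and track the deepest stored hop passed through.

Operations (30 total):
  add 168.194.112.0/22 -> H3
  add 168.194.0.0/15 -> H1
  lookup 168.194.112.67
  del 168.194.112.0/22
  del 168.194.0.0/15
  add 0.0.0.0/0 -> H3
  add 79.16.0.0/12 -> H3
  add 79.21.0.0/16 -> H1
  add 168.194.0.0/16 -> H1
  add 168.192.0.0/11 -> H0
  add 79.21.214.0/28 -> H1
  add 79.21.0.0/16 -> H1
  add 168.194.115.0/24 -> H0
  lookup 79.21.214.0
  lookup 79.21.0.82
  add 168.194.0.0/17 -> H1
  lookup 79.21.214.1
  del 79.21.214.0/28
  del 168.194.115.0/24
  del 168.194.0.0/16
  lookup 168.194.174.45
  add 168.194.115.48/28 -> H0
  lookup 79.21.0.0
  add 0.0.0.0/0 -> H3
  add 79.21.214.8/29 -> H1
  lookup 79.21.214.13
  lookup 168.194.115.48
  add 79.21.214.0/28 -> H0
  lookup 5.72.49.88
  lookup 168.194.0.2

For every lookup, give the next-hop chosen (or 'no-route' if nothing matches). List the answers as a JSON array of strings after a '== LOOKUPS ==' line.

Apply in order:
  + 168.194.112.0/22 (H3) depth=22
  + 168.194.0.0/15 (H1) depth=15
  ? 168.194.112.67  path d0:-→d1:-→d2:-→d3:-→d4:-→d5:-→d6:-→d7:-→d8:-→d9:-→d10:-→d11:-→d12:-→d13:-→d14:-→d15:H1→d16:-→d17:-→d18:-→d19:-→d20:-→d21:-→d22:H3  best=H3
  - 168.194.112.0/22 clear@22
  - 168.194.0.0/15 clear@15
  + 0.0.0.0/0 (H3) depth=0
  + 79.16.0.0/12 (H3) depth=12
  + 79.21.0.0/16 (H1) depth=16
  + 168.194.0.0/16 (H1) depth=16
  + 168.192.0.0/11 (H0) depth=11
  + 79.21.214.0/28 (H1) depth=28
  + 79.21.0.0/16 (H1) depth=16
  + 168.194.115.0/24 (H0) depth=24
  ? 79.21.214.0  path d0:H3→d1:-→d2:-→d3:-→d4:-→d5:-→d6:-→d7:-→d8:-→d9:-→d10:-→d11:-→d12:H3→d13:-→d14:-→d15:-→d16:H1→d17:-→d18:-→d19:-→d20:-→d21:-→d22:-→d23:-→d24:-→d25:-→d26:-→d27:-→d28:H1  best=H1
  ? 79.21.0.82  path d0:H3→d1:-→d2:-→d3:-→d4:-→d5:-→d6:-→d7:-→d8:-→d9:-→d10:-→d11:-→d12:H3→d13:-→d14:-→d15:-→d16:H1  best=H1
  + 168.194.0.0/17 (H1) depth=17
  ? 79.21.214.1  path d0:H3→d1:-→d2:-→d3:-→d4:-→d5:-→d6:-→d7:-→d8:-→d9:-→d10:-→d11:-→d12:H3→d13:-→d14:-→d15:-→d16:H1→d17:-→d18:-→d19:-→d20:-→d21:-→d22:-→d23:-→d24:-→d25:-→d26:-→d27:-→d28:H1  best=H1
  - 79.21.214.0/28 clear@28
  - 168.194.115.0/24 clear@24
  - 168.194.0.0/16 clear@16
  ? 168.194.174.45  path d0:H3→d1:-→d2:-→d3:-→d4:-→d5:-→d6:-→d7:-→d8:-→d9:-→d10:-→d11:H0→d12:-→d13:-→d14:-→d15:-→d16:-  best=H0
  + 168.194.115.48/28 (H0) depth=28
  ? 79.21.0.0  path d0:H3→d1:-→d2:-→d3:-→d4:-→d5:-→d6:-→d7:-→d8:-→d9:-→d10:-→d11:-→d12:H3→d13:-→d14:-→d15:-→d16:H1  best=H1
  + 0.0.0.0/0 (H3) depth=0
  + 79.21.214.8/29 (H1) depth=29
  ? 79.21.214.13  path d0:H3→d1:-→d2:-→d3:-→d4:-→d5:-→d6:-→d7:-→d8:-→d9:-→d10:-→d11:-→d12:H3→d13:-→d14:-→d15:-→d16:H1→d17:-→d18:-→d19:-→d20:-→d21:-→d22:-→d23:-→d24:-→d25:-→d26:-→d27:-→d28:-→d29:H1  best=H1
  ? 168.194.115.48  path d0:H3→d1:-→d2:-→d3:-→d4:-→d5:-→d6:-→d7:-→d8:-→d9:-→d10:-→d11:H0→d12:-→d13:-→d14:-→d15:-→d16:-→d17:H1→d18:-→d19:-→d20:-→d21:-→d22:-→d23:-→d24:-→d25:-→d26:-→d27:-→d28:H0  best=H0
  + 79.21.214.0/28 (H0) depth=28
  ? 5.72.49.88  path d0:H3→d1:-  best=H3
  ? 168.194.0.2  path d0:H3→d1:-→d2:-→d3:-→d4:-→d5:-→d6:-→d7:-→d8:-→d9:-→d10:-→d11:H0→d12:-→d13:-→d14:-→d15:-→d16:-→d17:H1  best=H1

== LOOKUPS ==
["H3","H1","H1","H1","H0","H1","H1","H0","H3","H1"]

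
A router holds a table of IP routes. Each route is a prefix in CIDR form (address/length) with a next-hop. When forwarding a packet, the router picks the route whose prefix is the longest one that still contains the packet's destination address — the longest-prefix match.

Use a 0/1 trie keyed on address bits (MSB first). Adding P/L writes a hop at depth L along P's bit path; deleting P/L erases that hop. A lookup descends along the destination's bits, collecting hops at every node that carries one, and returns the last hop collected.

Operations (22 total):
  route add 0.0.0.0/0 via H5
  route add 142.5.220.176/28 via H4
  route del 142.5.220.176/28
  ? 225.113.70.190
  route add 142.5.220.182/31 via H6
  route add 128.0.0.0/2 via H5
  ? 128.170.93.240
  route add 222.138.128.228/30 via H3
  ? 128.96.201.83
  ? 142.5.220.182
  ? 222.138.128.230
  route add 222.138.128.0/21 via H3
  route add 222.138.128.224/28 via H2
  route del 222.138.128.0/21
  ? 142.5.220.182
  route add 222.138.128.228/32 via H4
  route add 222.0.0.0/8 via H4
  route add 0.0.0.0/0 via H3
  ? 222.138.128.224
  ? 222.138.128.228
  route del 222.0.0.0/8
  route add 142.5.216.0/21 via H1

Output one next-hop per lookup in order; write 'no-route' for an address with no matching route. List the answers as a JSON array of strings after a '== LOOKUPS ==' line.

Apply in order:
  + 0.0.0.0/0 (H5) depth=0
  + 142.5.220.176/28 (H4) depth=28
  del 142.5.220.176/28 (clear depth 28)
  Q 225.113.70.190: descend 1 ; hops seen [H5] ; pick H5
  + 142.5.220.182/31 (H6) depth=31
  + 128.0.0.0/2 (H5) depth=2
  Q 128.170.93.240: descend 1000 ; hops seen [H5,H5] ; pick H5
  + 222.138.128.228/30 (H3) depth=30
  Q 128.96.201.83: descend 1000 ; hops seen [H5,H5] ; pick H5
  Q 142.5.220.182: descend 1000111000000101110111001011011 ; hops seen [H5,H5,H6] ; pick H6
  Q 222.138.128.230: descend 110111101000101010000000111001 ; hops seen [H5,H3] ; pick H3
  + 222.138.128.0/21 (H3) depth=21
  + 222.138.128.224/28 (H2) depth=28
  del 222.138.128.0/21 (clear depth 21)
  Q 142.5.220.182: descend 1000111000000101110111001011011 ; hops seen [H5,H5,H6] ; pick H6
  + 222.138.128.228/32 (H4) depth=32
  + 222.0.0.0/8 (H4) depth=8
  + 0.0.0.0/0 (H3) depth=0
  Q 222.138.128.224: descend 11011110100010101000000011100 ; hops seen [H3,H4,H2] ; pick H2
  Q 222.138.128.228: descend 11011110100010101000000011100100 ; hops seen [H3,H4,H2,H3,H4] ; pick H4
  del 222.0.0.0/8 (clear depth 8)
  + 142.5.216.0/21 (H1) depth=21

== LOOKUPS ==
["H5","H5","H5","H6","H3","H6","H2","H4"]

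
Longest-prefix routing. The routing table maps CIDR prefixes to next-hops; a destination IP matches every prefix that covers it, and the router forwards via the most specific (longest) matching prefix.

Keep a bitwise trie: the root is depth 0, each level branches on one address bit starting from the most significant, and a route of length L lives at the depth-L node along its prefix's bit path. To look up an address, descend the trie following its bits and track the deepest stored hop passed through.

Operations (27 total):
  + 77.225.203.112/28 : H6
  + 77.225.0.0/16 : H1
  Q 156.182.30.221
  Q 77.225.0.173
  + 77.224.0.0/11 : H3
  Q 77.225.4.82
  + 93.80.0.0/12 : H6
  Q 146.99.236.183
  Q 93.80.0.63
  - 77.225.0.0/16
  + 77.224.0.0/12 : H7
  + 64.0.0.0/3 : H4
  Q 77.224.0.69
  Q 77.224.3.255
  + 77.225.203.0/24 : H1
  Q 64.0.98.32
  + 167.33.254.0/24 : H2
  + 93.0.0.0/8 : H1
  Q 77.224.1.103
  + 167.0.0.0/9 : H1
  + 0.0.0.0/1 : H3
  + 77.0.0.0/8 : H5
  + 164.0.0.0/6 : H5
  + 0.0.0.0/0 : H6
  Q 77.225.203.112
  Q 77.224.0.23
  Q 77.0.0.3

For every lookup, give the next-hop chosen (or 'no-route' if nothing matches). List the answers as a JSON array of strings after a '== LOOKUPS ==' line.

Apply in order:
  + 77.225.203.112/28 (H6) depth=28
  + 77.225.0.0/16 (H1) depth=16
  Q 156.182.30.221: descend ε ; hops seen [∅] ; pick no-route
  Q 77.225.0.173: descend 0100110111100001 ; hops seen [H1] ; pick H1
  + 77.224.0.0/11 (H3) depth=11
  Q 77.225.4.82: descend 0100110111100001 ; hops seen [H3,H1] ; pick H1
  + 93.80.0.0/12 (H6) depth=12
  Q 146.99.236.183: descend ε ; hops seen [∅] ; pick no-route
  Q 93.80.0.63: descend 010111010101 ; hops seen [H6] ; pick H6
  del 77.225.0.0/16 (clear depth 16)
  + 77.224.0.0/12 (H7) depth=12
  + 64.0.0.0/3 (H4) depth=3
  Q 77.224.0.69: descend 010011011110000 ; hops seen [H4,H3,H7] ; pick H7
  Q 77.224.3.255: descend 010011011110000 ; hops seen [H4,H3,H7] ; pick H7
  + 77.225.203.0/24 (H1) depth=24
  Q 64.0.98.32: descend 0100 ; hops seen [H4] ; pick H4
  + 167.33.254.0/24 (H2) depth=24
  + 93.0.0.0/8 (H1) depth=8
  Q 77.224.1.103: descend 010011011110000 ; hops seen [H4,H3,H7] ; pick H7
  + 167.0.0.0/9 (H1) depth=9
  + 0.0.0.0/1 (H3) depth=1
  + 77.0.0.0/8 (H5) depth=8
  + 164.0.0.0/6 (H5) depth=6
  + 0.0.0.0/0 (H6) depth=0
  Q 77.225.203.112: descend 0100110111100001110010110111 ; hops seen [H6,H3,H4,H5,H3,H7,H1,H6] ; pick H6
  Q 77.224.0.23: descend 010011011110000 ; hops seen [H6,H3,H4,H5,H3,H7] ; pick H7
  Q 77.0.0.3: descend 01001101 ; hops seen [H6,H3,H4,H5] ; pick H5

== LOOKUPS ==
["no-route","H1","H1","no-route","H6","H7","H7","H4","H7","H6","H7","H5"]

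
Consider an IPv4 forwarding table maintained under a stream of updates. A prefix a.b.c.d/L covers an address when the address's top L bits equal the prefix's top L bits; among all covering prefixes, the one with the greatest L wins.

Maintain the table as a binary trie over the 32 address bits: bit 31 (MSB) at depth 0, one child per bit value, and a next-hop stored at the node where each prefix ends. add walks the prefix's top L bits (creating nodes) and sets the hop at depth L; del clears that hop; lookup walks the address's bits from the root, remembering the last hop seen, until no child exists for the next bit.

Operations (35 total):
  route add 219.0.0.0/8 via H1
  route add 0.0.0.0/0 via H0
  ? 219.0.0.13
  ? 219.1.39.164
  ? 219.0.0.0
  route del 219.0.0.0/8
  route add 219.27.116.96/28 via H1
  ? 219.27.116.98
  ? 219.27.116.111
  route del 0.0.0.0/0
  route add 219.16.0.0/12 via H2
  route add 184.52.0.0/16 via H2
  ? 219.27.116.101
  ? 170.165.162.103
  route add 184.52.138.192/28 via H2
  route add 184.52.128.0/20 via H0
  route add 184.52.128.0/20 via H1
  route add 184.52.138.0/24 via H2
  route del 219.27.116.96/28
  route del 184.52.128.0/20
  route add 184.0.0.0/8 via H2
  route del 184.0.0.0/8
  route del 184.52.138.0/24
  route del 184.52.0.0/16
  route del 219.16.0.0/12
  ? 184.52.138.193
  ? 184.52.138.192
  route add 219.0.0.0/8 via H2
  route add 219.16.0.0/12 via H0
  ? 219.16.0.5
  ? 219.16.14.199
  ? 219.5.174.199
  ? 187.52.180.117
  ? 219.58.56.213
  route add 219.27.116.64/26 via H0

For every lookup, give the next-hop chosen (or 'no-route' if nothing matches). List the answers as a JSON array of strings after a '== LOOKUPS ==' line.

Apply in order:
  + 219.0.0.0/8 (H1) depth=8
  + 0.0.0.0/0 (H0) depth=0
  lookup 219.0.0.13: bits 11011011 walk d0:H0→d1:-→d2:-→d3:-→d4:-→d5:-→d6:-→d7:-→d8:H1 -> H1
  lookup 219.1.39.164: bits 11011011 walk d0:H0→d1:-→d2:-→d3:-→d4:-→d5:-→d6:-→d7:-→d8:H1 -> H1
  lookup 219.0.0.0: bits 11011011 walk d0:H0→d1:-→d2:-→d3:-→d4:-→d5:-→d6:-→d7:-→d8:H1 -> H1
  - 219.0.0.0/8 clear@8
  + 219.27.116.96/28 (H1) depth=28
  lookup 219.27.116.98: bits 1101101100011011011101000110 walk d0:H0→d1:-→d2:-→d3:-→d4:-→d5:-→d6:-→d7:-→d8:-→d9:-→d10:-→d11:-→d12:-→d13:-→d14:-→d15:-→d16:-→d17:-→d18:-→d19:-→d20:-→d21:-→d22:-→d23:-→d24:-→d25:-→d26:-→d27:-→d28:H1 -> H1
  lookup 219.27.116.111: bits 1101101100011011011101000110 walk d0:H0→d1:-→d2:-→d3:-→d4:-→d5:-→d6:-→d7:-→d8:-→d9:-→d10:-→d11:-→d12:-→d13:-→d14:-→d15:-→d16:-→d17:-→d18:-→d19:-→d20:-→d21:-→d22:-→d23:-→d24:-→d25:-→d26:-→d27:-→d28:H1 -> H1
  - 0.0.0.0/0 clear@0
  + 219.16.0.0/12 (H2) depth=12
  + 184.52.0.0/16 (H2) depth=16
  lookup 219.27.116.101: bits 1101101100011011011101000110 walk d0:-→d1:-→d2:-→d3:-→d4:-→d5:-→d6:-→d7:-→d8:-→d9:-→d10:-→d11:-→d12:H2→d13:-→d14:-→d15:-→d16:-→d17:-→d18:-→d19:-→d20:-→d21:-→d22:-→d23:-→d24:-→d25:-→d26:-→d27:-→d28:H1 -> H1
  lookup 170.165.162.103: bits 101 walk d0:-→d1:-→d2:-→d3:- -> no-route
  + 184.52.138.192/28 (H2) depth=28
  + 184.52.128.0/20 (H0) depth=20
  + 184.52.128.0/20 (H1) depth=20
  + 184.52.138.0/24 (H2) depth=24
  - 219.27.116.96/28 clear@28
  - 184.52.128.0/20 clear@20
  + 184.0.0.0/8 (H2) depth=8
  - 184.0.0.0/8 clear@8
  - 184.52.138.0/24 clear@24
  - 184.52.0.0/16 clear@16
  - 219.16.0.0/12 clear@12
  lookup 184.52.138.193: bits 1011100000110100100010101100 walk d0:-→d1:-→d2:-→d3:-→d4:-→d5:-→d6:-→d7:-→d8:-→d9:-→d10:-→d11:-→d12:-→d13:-→d14:-→d15:-→d16:-→d17:-→d18:-→d19:-→d20:-→d21:-→d22:-→d23:-→d24:-→d25:-→d26:-→d27:-→d28:H2 -> H2
  lookup 184.52.138.192: bits 1011100000110100100010101100 walk d0:-→d1:-→d2:-→d3:-→d4:-→d5:-→d6:-→d7:-→d8:-→d9:-→d10:-→d11:-→d12:-→d13:-→d14:-→d15:-→d16:-→d17:-→d18:-→d19:-→d20:-→d21:-→d22:-→d23:-→d24:-→d25:-→d26:-→d27:-→d28:H2 -> H2
  + 219.0.0.0/8 (H2) depth=8
  + 219.16.0.0/12 (H0) depth=12
  lookup 219.16.0.5: bits 110110110001 walk d0:-→d1:-→d2:-→d3:-→d4:-→d5:-→d6:-→d7:-→d8:H2→d9:-→d10:-→d11:-→d12:H0 -> H0
  lookup 219.16.14.199: bits 110110110001 walk d0:-→d1:-→d2:-→d3:-→d4:-→d5:-→d6:-→d7:-→d8:H2→d9:-→d10:-→d11:-→d12:H0 -> H0
  lookup 219.5.174.199: bits 11011011000 walk d0:-→d1:-→d2:-→d3:-→d4:-→d5:-→d6:-→d7:-→d8:H2→d9:-→d10:-→d11:- -> H2
  lookup 187.52.180.117: bits 101110 walk d0:-→d1:-→d2:-→d3:-→d4:-→d5:-→d6:- -> no-route
  lookup 219.58.56.213: bits 1101101100 walk d0:-→d1:-→d2:-→d3:-→d4:-→d5:-→d6:-→d7:-→d8:H2→d9:-→d10:- -> H2
  + 219.27.116.64/26 (H0) depth=26

== LOOKUPS ==
["H1","H1","H1","H1","H1","H1","no-route","H2","H2","H0","H0","H2","no-route","H2"]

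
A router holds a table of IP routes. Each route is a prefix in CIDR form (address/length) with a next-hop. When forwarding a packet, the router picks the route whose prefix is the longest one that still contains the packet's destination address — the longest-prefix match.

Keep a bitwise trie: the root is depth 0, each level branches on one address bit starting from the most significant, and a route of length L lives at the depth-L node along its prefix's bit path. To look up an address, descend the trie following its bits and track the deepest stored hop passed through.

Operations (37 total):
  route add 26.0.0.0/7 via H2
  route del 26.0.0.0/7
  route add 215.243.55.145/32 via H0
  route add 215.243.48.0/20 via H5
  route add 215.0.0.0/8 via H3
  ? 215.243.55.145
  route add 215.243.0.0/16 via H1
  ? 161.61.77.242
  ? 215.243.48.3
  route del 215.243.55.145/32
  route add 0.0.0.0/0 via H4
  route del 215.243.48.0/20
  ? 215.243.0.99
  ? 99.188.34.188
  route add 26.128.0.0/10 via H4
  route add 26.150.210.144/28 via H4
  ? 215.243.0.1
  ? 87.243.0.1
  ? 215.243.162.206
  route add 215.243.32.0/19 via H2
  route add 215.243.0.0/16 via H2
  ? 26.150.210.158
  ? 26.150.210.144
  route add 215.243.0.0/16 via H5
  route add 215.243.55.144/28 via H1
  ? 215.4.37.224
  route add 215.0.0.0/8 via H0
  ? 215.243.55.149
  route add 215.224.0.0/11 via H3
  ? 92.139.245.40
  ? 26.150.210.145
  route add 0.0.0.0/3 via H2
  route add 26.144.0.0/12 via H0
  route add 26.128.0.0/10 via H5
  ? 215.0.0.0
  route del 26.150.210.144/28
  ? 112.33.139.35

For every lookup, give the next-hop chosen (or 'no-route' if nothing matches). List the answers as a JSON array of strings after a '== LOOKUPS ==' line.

Trace:
  add 26.0.0.0/7 -> H2 at depth 7
  - 26.0.0.0/7 clear@7
  add 215.243.55.145/32 -> H0 at depth 32
  add 215.243.48.0/20 -> H5 at depth 20
  add 215.0.0.0/8 -> H3 at depth 8
  Q 215.243.55.145: descend 11010111111100110011011110010001 ; hops seen [H3,H5,H0] ; pick H0
  add 215.243.0.0/16 -> H1 at depth 16
  Q 161.61.77.242: descend 1 ; hops seen [∅] ; pick no-route
  Q 215.243.48.3: descend 110101111111001100110 ; hops seen [H3,H1,H5] ; pick H5
  - 215.243.55.145/32 clear@32
  add 0.0.0.0/0 -> H4 at depth 0
  - 215.243.48.0/20 clear@20
  Q 215.243.0.99: descend 110101111111001100 ; hops seen [H4,H3,H1] ; pick H1
  Q 99.188.34.188: descend 0 ; hops seen [H4] ; pick H4
  add 26.128.0.0/10 -> H4 at depth 10
  add 26.150.210.144/28 -> H4 at depth 28
  Q 215.243.0.1: descend 110101111111001100 ; hops seen [H4,H3,H1] ; pick H1
  Q 87.243.0.1: descend 0 ; hops seen [H4] ; pick H4
  Q 215.243.162.206: descend 1101011111110011 ; hops seen [H4,H3,H1] ; pick H1
  add 215.243.32.0/19 -> H2 at depth 19
  add 215.243.0.0/16 -> H2 at depth 16
  Q 26.150.210.158: descend 0001101010010110110100101001 ; hops seen [H4,H4,H4] ; pick H4
  Q 26.150.210.144: descend 0001101010010110110100101001 ; hops seen [H4,H4,H4] ; pick H4
  add 215.243.0.0/16 -> H5 at depth 16
  add 215.243.55.144/28 -> H1 at depth 28
  Q 215.4.37.224: descend 11010111 ; hops seen [H4,H3] ; pick H3
  add 215.0.0.0/8 -> H0 at depth 8
  Q 215.243.55.149: descend 11010111111100110011011110010 ; hops seen [H4,H0,H5,H2,H1] ; pick H1
  add 215.224.0.0/11 -> H3 at depth 11
  Q 92.139.245.40: descend 0 ; hops seen [H4] ; pick H4
  Q 26.150.210.145: descend 0001101010010110110100101001 ; hops seen [H4,H4,H4] ; pick H4
  add 0.0.0.0/3 -> H2 at depth 3
  add 26.144.0.0/12 -> H0 at depth 12
  add 26.128.0.0/10 -> H5 at depth 10
  Q 215.0.0.0: descend 11010111 ; hops seen [H4,H0] ; pick H0
  - 26.150.210.144/28 clear@28
  Q 112.33.139.35: descend 0 ; hops seen [H4] ; pick H4

== LOOKUPS ==
["H0","no-route","H5","H1","H4","H1","H4","H1","H4","H4","H3","H1","H4","H4","H0","H4"]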